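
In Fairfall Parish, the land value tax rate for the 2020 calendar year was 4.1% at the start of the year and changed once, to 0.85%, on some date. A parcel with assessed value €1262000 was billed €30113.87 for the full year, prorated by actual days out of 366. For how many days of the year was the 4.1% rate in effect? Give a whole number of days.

Let d = days at the first rate; then 366 − d days at the second rate.
€1262000 × [4.1%·d + 0.85%·(366−d)] / 366 = €30113.87
Solving gives d = 173, so the new rate took effect on 22 June 2020.

173 days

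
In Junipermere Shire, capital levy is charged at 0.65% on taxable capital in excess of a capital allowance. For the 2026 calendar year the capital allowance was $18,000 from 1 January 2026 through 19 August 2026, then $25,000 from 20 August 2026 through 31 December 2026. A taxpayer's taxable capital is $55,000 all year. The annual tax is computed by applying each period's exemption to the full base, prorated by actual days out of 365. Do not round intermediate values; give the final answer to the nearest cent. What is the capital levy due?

$223.80

1 January – 19 August 2026: 231 days, exemption $18,000 → ($55,000 − $18,000) × 0.65% × 231/365 = $152.2068
20 August – 31 December 2026: 134 days, exemption $25,000 → ($55,000 − $25,000) × 0.65% × 134/365 = $71.5890
Total = $223.7959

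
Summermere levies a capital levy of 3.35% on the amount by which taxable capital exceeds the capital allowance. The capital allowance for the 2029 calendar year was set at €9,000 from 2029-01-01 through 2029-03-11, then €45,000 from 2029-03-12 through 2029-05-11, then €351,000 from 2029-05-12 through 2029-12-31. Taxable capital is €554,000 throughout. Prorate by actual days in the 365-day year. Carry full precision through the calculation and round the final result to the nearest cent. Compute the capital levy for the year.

€10,710.91

2029-01-01 to 2029-03-11: 70 days, exemption €9,000 → (€554,000 − €9,000) × 3.35% × 70/365 = €3,501.4384
2029-03-12 to 2029-05-11: 61 days, exemption €45,000 → (€554,000 − €45,000) × 3.35% × 61/365 = €2,849.7027
2029-05-12 to 2029-12-31: 234 days, exemption €351,000 → (€554,000 − €351,000) × 3.35% × 234/365 = €4,359.7726
Total = €10,710.9137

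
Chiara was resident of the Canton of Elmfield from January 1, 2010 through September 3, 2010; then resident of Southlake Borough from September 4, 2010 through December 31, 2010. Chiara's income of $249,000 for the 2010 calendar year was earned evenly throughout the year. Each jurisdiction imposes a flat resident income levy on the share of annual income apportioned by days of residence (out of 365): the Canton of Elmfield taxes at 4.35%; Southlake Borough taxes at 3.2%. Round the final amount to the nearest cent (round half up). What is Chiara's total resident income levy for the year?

The Canton of Elmfield, January 1 – September 3, 2010: 246 days → $249,000 × 4.35% × 246/365 = $7,300.1342
Southlake Borough, September 4 – December 31, 2010: 119 days → $249,000 × 3.2% × 119/365 = $2,597.7863
Total = $9,897.9205

$9,897.92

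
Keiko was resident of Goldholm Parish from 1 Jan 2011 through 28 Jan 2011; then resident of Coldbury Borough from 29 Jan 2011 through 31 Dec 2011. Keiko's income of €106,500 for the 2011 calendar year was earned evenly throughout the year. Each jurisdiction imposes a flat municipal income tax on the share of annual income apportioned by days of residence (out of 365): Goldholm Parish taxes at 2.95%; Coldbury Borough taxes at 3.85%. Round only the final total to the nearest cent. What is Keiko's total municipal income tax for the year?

€4,026.72

Goldholm Parish, 1 Jan – 28 Jan 2011: 28 days → €106,500 × 2.95% × 28/365 = €241.0110
Coldbury Borough, 29 Jan – 31 Dec 2011: 337 days → €106,500 × 3.85% × 337/365 = €3,785.7103
Total = €4,026.7212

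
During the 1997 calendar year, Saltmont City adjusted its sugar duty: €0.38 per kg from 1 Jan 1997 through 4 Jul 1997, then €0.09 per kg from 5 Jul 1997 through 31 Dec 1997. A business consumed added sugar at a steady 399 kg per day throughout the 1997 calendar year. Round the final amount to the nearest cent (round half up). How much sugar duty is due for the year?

1 Jan – 4 Jul 1997: 185 days × 399 kg/day = 73,815 kg at €0.38/kg → €28,049.70
5 Jul – 31 Dec 1997: 180 days × 399 kg/day = 71,820 kg at €0.09/kg → €6,463.80

€34,513.50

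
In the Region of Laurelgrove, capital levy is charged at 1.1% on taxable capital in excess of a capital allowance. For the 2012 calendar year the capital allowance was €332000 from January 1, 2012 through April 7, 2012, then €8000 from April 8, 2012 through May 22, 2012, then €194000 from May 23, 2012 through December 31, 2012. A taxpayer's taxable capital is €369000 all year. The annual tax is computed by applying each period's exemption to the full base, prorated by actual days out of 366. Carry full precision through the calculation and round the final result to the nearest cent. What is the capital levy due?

January 1 – April 7, 2012: 98 days, exemption €332000 → (€369000 − €332000) × 1.1% × 98/366 = €108.9781
April 8 – May 22, 2012: 45 days, exemption €8000 → (€369000 − €8000) × 1.1% × 45/366 = €488.2377
May 23 – December 31, 2012: 223 days, exemption €194000 → (€369000 − €194000) × 1.1% × 223/366 = €1172.8825
Total = €1770.0984

€1770.10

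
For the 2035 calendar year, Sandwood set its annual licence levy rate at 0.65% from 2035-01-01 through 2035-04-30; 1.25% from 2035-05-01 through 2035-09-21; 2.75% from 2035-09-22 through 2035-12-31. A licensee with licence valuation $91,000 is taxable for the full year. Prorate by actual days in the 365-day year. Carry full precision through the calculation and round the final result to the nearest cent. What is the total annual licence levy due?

2035-01-01 to 2035-04-30: 120 days at 0.65% → $91,000 × 0.65% × 120/365 = $194.4658
2035-05-01 to 2035-09-21: 144 days at 1.25% → $91,000 × 1.25% × 144/365 = $448.7671
2035-09-22 to 2035-12-31: 101 days at 2.75% → $91,000 × 2.75% × 101/365 = $692.4726
Total = $1,335.7055

$1,335.71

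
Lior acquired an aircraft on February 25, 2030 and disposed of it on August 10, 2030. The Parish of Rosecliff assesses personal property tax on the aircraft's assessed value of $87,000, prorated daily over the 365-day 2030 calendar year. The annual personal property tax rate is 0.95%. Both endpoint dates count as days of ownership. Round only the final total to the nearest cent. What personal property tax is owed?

$378.15

Days held (February 25 – August 10, 2030): 167 out of 365
Tax = $87,000 × 0.95% × 167/365 = $378.1521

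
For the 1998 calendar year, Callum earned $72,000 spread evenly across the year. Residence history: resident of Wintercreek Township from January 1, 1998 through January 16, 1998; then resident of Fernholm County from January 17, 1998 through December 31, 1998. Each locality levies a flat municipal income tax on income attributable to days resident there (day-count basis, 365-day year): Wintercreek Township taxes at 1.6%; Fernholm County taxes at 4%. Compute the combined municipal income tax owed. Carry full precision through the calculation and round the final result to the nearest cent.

$2,804.25

Wintercreek Township, January 1 – January 16, 1998: 16 days → $72,000 × 1.6% × 16/365 = $50.4986
Fernholm County, January 17 – December 31, 1998: 349 days → $72,000 × 4% × 349/365 = $2,753.7534
Total = $2,804.2521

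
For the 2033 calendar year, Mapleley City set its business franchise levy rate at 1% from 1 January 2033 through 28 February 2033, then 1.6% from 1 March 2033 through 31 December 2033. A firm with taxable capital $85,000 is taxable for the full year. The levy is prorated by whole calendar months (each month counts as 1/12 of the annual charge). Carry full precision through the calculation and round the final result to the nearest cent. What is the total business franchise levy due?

$1,275.00

1 January – 28 February 2033: 2 months at 1% → $85,000 × 1% × 2/12 = $141.6667
1 March – 31 December 2033: 10 months at 1.6% → $85,000 × 1.6% × 10/12 = $1,133.3333
Total = $1,275.0000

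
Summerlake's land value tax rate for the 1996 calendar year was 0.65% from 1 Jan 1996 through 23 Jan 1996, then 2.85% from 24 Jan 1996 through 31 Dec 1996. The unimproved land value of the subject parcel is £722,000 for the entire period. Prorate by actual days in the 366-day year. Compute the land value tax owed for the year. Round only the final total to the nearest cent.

£19,578.83

1 Jan – 23 Jan 1996: 23 days at 0.65% → £722,000 × 0.65% × 23/366 = £294.9153
24 Jan – 31 Dec 1996: 343 days at 2.85% → £722,000 × 2.85% × 343/366 = £19,283.9098
Total = £19,578.8251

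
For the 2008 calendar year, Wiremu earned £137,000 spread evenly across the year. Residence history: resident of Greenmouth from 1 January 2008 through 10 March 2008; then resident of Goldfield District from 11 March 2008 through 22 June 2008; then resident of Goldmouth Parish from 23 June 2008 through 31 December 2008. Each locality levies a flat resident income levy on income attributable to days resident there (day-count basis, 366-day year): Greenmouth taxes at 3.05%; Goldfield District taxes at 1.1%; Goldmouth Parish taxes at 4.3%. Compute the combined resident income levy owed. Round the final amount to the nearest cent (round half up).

Greenmouth, 1 January – 10 March 2008: 70 days → £137,000 × 3.05% × 70/366 = £799.1667
Goldfield District, 11 March – 22 June 2008: 104 days → £137,000 × 1.1% × 104/366 = £428.2186
Goldmouth Parish, 23 June – 31 December 2008: 192 days → £137,000 × 4.3% × 192/366 = £3,090.3607
Total = £4,317.7459

£4,317.75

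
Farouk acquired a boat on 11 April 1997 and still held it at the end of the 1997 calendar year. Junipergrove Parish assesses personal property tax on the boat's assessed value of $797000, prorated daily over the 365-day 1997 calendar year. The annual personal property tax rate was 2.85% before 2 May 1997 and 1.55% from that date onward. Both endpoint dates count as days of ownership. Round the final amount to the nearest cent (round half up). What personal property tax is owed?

$9565.09

11 April – 1 May 1997: 21 days at 2.85% → $797000 × 2.85% × 21/365 = $1306.8616
2 May – 31 December 1997: 244 days at 1.55% → $797000 × 1.55% × 244/365 = $8258.2301
Total = $9565.0918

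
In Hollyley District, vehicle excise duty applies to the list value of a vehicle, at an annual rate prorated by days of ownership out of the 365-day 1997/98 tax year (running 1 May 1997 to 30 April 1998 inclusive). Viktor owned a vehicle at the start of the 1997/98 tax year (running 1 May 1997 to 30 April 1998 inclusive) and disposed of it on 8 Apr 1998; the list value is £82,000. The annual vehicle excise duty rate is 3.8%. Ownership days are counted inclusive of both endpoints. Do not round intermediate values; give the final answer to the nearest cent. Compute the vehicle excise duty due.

Days held (1 May 1997 – 8 Apr 1998): 343 out of 365
Tax = £82,000 × 3.8% × 343/365 = £2,928.1863

£2,928.19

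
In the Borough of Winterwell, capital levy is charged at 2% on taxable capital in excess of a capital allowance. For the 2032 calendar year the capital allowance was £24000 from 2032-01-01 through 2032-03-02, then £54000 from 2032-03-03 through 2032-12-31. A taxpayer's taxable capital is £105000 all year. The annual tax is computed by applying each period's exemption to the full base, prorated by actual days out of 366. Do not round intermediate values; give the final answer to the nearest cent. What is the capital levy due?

£1121.64

2032-01-01 to 2032-03-02: 62 days, exemption £24000 → (£105000 − £24000) × 2% × 62/366 = £274.4262
2032-03-03 to 2032-12-31: 304 days, exemption £54000 → (£105000 − £54000) × 2% × 304/366 = £847.2131
Total = £1121.6393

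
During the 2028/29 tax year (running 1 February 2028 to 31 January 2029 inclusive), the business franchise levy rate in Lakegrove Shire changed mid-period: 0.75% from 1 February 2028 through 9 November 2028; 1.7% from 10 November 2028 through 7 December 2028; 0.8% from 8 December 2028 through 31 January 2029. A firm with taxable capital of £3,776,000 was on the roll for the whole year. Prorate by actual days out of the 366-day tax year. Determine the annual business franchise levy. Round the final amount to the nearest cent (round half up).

1 February – 9 November 2028: 283 days at 0.75% → £3,776,000 × 0.75% × 283/366 = £21,897.7049
10 November – 7 December 2028: 28 days at 1.7% → £3,776,000 × 1.7% × 28/366 = £4,910.8634
8 December 2028 – 31 January 2029: 55 days at 0.8% → £3,776,000 × 0.8% × 55/366 = £4,539.4536
Total = £31,348.0219

£31,348.02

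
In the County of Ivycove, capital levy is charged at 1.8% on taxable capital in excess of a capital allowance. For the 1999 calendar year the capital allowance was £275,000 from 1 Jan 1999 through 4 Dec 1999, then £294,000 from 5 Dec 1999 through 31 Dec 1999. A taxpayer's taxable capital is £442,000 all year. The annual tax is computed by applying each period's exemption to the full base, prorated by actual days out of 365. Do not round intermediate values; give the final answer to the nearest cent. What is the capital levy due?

1 Jan – 4 Dec 1999: 338 days, exemption £275,000 → (£442,000 − £275,000) × 1.8% × 338/365 = £2,783.6384
5 Dec – 31 Dec 1999: 27 days, exemption £294,000 → (£442,000 − £294,000) × 1.8% × 27/365 = £197.0630
Total = £2,980.7014

£2,980.70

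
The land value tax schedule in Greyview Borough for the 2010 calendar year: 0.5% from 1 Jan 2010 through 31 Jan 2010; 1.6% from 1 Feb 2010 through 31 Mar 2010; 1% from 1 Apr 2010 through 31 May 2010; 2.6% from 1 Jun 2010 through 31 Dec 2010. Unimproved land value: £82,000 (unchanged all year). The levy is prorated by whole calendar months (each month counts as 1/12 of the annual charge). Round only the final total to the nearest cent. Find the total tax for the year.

£1,633.17

1 Jan – 31 Jan 2010: 1 month at 0.5% → £82,000 × 0.5% × 1/12 = £34.1667
1 Feb – 31 Mar 2010: 2 months at 1.6% → £82,000 × 1.6% × 2/12 = £218.6667
1 Apr – 31 May 2010: 2 months at 1% → £82,000 × 1% × 2/12 = £136.6667
1 Jun – 31 Dec 2010: 7 months at 2.6% → £82,000 × 2.6% × 7/12 = £1,243.6667
Total = £1,633.1667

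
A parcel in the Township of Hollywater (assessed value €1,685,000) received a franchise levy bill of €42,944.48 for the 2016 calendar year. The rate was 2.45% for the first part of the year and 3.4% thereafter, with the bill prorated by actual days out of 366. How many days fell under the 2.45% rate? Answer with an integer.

328 days

Let d = days at the first rate; then 366 − d days at the second rate.
€1,685,000 × [2.45%·d + 3.4%·(366−d)] / 366 = €42,944.48
Solving gives d = 328, so the new rate took effect on 24 November 2016.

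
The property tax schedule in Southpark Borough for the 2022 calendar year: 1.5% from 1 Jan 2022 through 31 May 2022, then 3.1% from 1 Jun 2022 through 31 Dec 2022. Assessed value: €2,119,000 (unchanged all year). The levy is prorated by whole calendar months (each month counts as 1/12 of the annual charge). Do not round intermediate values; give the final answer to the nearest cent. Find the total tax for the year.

€51,562.33

1 Jan – 31 May 2022: 5 months at 1.5% → €2,119,000 × 1.5% × 5/12 = €13,243.7500
1 Jun – 31 Dec 2022: 7 months at 3.1% → €2,119,000 × 3.1% × 7/12 = €38,318.5833
Total = €51,562.3333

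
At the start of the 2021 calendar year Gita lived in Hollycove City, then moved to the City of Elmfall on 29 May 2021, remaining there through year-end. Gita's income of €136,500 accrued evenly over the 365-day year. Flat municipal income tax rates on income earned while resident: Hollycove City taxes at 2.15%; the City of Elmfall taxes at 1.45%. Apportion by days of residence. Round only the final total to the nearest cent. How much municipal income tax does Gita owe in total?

€2,366.69

Hollycove City, 1 Jan – 28 May 2021: 148 days → €136,500 × 2.15% × 148/365 = €1,189.9808
The City of Elmfall, 29 May – 31 Dec 2021: 217 days → €136,500 × 1.45% × 217/365 = €1,176.7048
Total = €2,366.6856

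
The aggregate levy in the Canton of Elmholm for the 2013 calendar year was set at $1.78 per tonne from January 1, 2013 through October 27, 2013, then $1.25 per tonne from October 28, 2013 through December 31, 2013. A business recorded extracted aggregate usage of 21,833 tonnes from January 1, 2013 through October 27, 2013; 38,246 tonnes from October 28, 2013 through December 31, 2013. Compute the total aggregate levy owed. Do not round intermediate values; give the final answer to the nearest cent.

January 1 – October 27, 2013: 21,833 tonnes at $1.78/tonne → $38,862.74
October 28 – December 31, 2013: 38,246 tonnes at $1.25/tonne → $47,807.50

$86,670.24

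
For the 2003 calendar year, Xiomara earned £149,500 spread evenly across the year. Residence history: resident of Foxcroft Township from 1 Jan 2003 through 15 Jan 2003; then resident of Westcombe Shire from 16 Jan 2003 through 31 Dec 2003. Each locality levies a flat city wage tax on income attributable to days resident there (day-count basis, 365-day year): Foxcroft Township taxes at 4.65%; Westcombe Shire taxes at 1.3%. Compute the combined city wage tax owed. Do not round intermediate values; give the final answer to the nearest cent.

£2,149.32

Foxcroft Township, 1 Jan – 15 Jan 2003: 15 days → £149,500 × 4.65% × 15/365 = £285.6884
Westcombe Shire, 16 Jan – 31 Dec 2003: 350 days → £149,500 × 1.3% × 350/365 = £1,863.6301
Total = £2,149.3185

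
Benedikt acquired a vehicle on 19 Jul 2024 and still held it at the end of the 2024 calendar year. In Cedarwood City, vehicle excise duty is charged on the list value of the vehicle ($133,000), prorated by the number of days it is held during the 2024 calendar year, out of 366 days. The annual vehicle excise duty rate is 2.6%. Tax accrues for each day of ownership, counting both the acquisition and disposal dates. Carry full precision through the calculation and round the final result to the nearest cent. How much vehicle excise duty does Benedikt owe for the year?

Days held (19 Jul – 31 Dec 2024): 166 out of 366
Tax = $133,000 × 2.6% × 166/366 = $1,568.3825

$1,568.38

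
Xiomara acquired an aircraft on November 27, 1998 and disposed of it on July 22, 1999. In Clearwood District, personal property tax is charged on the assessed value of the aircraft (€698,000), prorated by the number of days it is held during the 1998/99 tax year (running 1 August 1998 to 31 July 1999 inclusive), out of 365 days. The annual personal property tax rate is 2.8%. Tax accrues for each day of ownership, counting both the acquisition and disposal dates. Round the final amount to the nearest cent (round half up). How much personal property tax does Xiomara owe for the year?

€12,743.76

Days held (November 27, 1998 – July 22, 1999): 238 out of 365
Tax = €698,000 × 2.8% × 238/365 = €12,743.7589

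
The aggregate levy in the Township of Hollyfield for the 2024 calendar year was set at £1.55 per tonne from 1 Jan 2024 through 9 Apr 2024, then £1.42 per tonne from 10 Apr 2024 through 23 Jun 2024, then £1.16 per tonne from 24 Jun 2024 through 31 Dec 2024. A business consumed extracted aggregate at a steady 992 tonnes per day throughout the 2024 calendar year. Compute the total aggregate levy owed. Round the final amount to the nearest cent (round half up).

£479195.52

1 Jan – 9 Apr 2024: 100 days × 992 tonnes/day = 99,200 tonnes at £1.55/tonne → £153760.00
10 Apr – 23 Jun 2024: 75 days × 992 tonnes/day = 74,400 tonnes at £1.42/tonne → £105648.00
24 Jun – 31 Dec 2024: 191 days × 992 tonnes/day = 189,472 tonnes at £1.16/tonne → £219787.52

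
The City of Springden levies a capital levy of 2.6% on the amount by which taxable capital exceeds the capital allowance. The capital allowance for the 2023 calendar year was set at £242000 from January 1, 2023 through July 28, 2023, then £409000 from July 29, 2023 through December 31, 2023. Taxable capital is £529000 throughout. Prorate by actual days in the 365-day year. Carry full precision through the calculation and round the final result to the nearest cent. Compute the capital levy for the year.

January 1 – July 28, 2023: 209 days, exemption £242000 → (£529000 − £242000) × 2.6% × 209/365 = £4272.7616
July 29 – December 31, 2023: 156 days, exemption £409000 → (£529000 − £409000) × 2.6% × 156/365 = £1333.4795
Total = £5606.2411

£5606.24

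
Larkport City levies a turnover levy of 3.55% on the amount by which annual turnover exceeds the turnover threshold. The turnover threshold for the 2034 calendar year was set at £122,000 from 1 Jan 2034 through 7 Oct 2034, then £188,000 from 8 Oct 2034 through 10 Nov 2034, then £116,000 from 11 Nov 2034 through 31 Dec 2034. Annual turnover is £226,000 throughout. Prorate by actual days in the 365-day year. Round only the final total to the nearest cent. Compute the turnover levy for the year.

£3,503.51

1 Jan – 7 Oct 2034: 280 days, exemption £122,000 → (£226,000 − £122,000) × 3.55% × 280/365 = £2,832.2192
8 Oct – 10 Nov 2034: 34 days, exemption £188,000 → (£226,000 − £188,000) × 3.55% × 34/365 = £125.6603
11 Nov – 31 Dec 2034: 51 days, exemption £116,000 → (£226,000 − £116,000) × 3.55% × 51/365 = £545.6301
Total = £3,503.5096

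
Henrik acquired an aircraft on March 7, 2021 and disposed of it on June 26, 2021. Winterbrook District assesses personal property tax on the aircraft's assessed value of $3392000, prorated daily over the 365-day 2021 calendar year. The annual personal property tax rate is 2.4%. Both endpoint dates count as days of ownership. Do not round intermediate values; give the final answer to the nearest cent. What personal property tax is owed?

$24979.99

Days held (March 7 – June 26, 2021): 112 out of 365
Tax = $3392000 × 2.4% × 112/365 = $24979.9890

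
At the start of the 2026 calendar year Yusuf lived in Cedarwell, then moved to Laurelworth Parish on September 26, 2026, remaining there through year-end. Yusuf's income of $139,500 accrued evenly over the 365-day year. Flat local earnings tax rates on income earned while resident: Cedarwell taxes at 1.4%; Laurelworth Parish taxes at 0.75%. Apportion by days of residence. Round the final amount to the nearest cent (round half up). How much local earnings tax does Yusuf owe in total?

$1,712.03

Cedarwell, January 1 – September 25, 2026: 268 days → $139,500 × 1.4% × 268/365 = $1,433.9836
Laurelworth Parish, September 26 – December 31, 2026: 97 days → $139,500 × 0.75% × 97/365 = $278.0445
Total = $1,712.0281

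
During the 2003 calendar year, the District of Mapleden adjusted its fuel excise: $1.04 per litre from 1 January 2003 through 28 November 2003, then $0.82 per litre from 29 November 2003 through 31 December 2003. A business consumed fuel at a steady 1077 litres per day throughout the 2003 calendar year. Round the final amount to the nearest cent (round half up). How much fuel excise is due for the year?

1 January – 28 November 2003: 332 days × 1077 litres/day = 357,564 litres at $1.04/litre → $371,866.56
29 November – 31 December 2003: 33 days × 1077 litres/day = 35,541 litres at $0.82/litre → $29,143.62

$401,010.18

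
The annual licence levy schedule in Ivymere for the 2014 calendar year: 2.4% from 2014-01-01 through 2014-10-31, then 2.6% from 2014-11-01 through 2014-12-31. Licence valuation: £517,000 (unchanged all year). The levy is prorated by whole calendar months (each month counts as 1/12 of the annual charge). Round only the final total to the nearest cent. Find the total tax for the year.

2014-01-01 to 2014-10-31: 10 months at 2.4% → £517,000 × 2.4% × 10/12 = £10,340.0000
2014-11-01 to 2014-12-31: 2 months at 2.6% → £517,000 × 2.6% × 2/12 = £2,240.3333
Total = £12,580.3333

£12,580.33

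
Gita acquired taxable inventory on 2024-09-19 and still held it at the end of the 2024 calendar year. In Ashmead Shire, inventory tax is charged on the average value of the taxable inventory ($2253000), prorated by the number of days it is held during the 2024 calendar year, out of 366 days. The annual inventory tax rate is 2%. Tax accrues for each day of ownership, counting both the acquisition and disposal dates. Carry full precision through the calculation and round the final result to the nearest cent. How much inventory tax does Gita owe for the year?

Days held (2024-09-19 to 2024-12-31): 104 out of 366
Tax = $2253000 × 2% × 104/366 = $12803.9344

$12803.93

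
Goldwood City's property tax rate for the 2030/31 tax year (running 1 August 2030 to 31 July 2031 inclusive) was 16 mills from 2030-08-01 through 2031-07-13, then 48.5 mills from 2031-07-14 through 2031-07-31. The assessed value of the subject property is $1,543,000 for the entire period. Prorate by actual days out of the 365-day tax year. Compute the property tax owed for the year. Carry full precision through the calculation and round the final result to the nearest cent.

$27,161.03

2030-08-01 to 2031-07-13: 347 days at 16 mills → $1,543,000 × 1.6% × 347/365 = $23,470.5096
2031-07-14 to 2031-07-31: 18 days at 48.5 mills → $1,543,000 × 4.85% × 18/365 = $3,690.5178
Total = $27,161.0274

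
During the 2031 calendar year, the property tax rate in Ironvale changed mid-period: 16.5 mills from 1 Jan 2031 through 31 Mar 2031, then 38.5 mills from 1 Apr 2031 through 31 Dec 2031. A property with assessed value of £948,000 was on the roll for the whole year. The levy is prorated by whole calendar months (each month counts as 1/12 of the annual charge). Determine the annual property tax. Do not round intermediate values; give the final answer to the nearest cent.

1 Jan – 31 Mar 2031: 3 months at 16.5 mills → £948,000 × 1.65% × 3/12 = £3,910.5000
1 Apr – 31 Dec 2031: 9 months at 38.5 mills → £948,000 × 3.85% × 9/12 = £27,373.5000
Total = £31,284.0000

£31,284.00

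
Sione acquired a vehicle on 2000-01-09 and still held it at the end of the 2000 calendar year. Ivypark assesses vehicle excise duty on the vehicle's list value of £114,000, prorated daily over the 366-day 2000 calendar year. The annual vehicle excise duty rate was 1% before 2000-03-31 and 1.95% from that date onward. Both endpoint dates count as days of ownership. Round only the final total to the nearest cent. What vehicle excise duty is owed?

£1,931.77

2000-01-09 to 2000-03-30: 82 days at 1% → £114,000 × 1% × 82/366 = £255.4098
2000-03-31 to 2000-12-31: 276 days at 1.95% → £114,000 × 1.95% × 276/366 = £1,676.3607
Total = £1,931.7705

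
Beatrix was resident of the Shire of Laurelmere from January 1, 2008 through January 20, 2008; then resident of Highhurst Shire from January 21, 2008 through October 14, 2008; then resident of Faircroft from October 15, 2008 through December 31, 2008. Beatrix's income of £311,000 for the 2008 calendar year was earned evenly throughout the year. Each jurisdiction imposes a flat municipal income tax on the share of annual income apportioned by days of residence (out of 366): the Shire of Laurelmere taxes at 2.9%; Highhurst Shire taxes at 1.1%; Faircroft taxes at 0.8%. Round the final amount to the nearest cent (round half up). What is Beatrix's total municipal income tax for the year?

The Shire of Laurelmere, January 1 – January 20, 2008: 20 days → £311,000 × 2.9% × 20/366 = £492.8415
Highhurst Shire, January 21 – October 14, 2008: 268 days → £311,000 × 1.1% × 268/366 = £2,504.9945
Faircroft, October 15 – December 31, 2008: 78 days → £311,000 × 0.8% × 78/366 = £530.2295
Total = £3,528.0656

£3,528.07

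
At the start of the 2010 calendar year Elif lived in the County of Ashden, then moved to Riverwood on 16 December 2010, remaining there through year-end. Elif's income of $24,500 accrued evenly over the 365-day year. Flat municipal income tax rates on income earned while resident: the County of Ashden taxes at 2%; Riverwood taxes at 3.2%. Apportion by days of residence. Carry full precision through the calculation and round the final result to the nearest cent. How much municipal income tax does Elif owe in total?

The County of Ashden, 1 January – 15 December 2010: 349 days → $24,500 × 2% × 349/365 = $468.5205
Riverwood, 16 December – 31 December 2010: 16 days → $24,500 × 3.2% × 16/365 = $34.3671
Total = $502.8877

$502.89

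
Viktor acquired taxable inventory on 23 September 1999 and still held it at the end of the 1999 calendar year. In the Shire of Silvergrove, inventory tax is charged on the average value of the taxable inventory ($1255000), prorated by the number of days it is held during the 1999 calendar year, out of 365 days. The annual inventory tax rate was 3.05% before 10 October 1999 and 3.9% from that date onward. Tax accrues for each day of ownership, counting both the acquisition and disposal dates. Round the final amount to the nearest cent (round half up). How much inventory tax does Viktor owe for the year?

23 September – 9 October 1999: 17 days at 3.05% → $1255000 × 3.05% × 17/365 = $1782.7877
10 October – 31 December 1999: 83 days at 3.9% → $1255000 × 3.9% × 83/365 = $11129.9589
Total = $12912.7466

$12912.75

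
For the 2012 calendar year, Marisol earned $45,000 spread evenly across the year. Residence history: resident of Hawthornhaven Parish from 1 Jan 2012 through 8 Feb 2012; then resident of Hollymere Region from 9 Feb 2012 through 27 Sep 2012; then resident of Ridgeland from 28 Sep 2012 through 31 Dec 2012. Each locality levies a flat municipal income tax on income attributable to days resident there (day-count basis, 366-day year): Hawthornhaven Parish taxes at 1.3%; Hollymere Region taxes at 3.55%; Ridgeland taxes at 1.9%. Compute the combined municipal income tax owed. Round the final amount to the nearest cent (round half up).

Hawthornhaven Parish, 1 Jan – 8 Feb 2012: 39 days → $45,000 × 1.3% × 39/366 = $62.3361
Hollymere Region, 9 Feb – 27 Sep 2012: 232 days → $45,000 × 3.55% × 232/366 = $1,012.6230
Ridgeland, 28 Sep – 31 Dec 2012: 95 days → $45,000 × 1.9% × 95/366 = $221.9262
Total = $1,296.8852

$1,296.89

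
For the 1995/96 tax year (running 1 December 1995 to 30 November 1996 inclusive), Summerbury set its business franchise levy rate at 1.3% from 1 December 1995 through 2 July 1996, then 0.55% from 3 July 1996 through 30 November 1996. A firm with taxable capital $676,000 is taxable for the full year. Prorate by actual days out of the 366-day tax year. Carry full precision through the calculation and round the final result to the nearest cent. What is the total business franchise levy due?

$6,696.28

1 December 1995 – 2 July 1996: 215 days at 1.3% → $676,000 × 1.3% × 215/366 = $5,162.3497
3 July – 30 November 1996: 151 days at 0.55% → $676,000 × 0.55% × 151/366 = $1,533.9290
Total = $6,696.2787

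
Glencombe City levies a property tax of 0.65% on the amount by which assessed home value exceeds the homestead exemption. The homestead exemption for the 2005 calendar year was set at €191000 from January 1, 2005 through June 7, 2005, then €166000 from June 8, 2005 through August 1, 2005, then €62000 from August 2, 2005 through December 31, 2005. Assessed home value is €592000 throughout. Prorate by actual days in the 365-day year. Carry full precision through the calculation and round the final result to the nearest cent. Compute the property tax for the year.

€2980.17

January 1 – June 7, 2005: 158 days, exemption €191000 → (€592000 − €191000) × 0.65% × 158/365 = €1128.2932
June 8 – August 1, 2005: 55 days, exemption €166000 → (€592000 − €166000) × 0.65% × 55/365 = €417.2466
August 2 – December 31, 2005: 152 days, exemption €62000 → (€592000 − €62000) × 0.65% × 152/365 = €1434.6301
Total = €2980.1699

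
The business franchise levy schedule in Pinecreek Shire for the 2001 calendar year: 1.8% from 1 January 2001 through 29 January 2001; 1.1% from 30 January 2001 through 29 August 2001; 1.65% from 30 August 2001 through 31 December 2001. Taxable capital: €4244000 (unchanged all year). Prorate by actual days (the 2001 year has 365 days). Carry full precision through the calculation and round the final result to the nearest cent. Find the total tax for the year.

€56974.25

1 January – 29 January 2001: 29 days at 1.8% → €4244000 × 1.8% × 29/365 = €6069.5014
30 January – 29 August 2001: 212 days at 1.1% → €4244000 × 1.1% × 212/365 = €27115.0904
30 August – 31 December 2001: 124 days at 1.65% → €4244000 × 1.65% × 124/365 = €23789.6548
Total = €56974.2466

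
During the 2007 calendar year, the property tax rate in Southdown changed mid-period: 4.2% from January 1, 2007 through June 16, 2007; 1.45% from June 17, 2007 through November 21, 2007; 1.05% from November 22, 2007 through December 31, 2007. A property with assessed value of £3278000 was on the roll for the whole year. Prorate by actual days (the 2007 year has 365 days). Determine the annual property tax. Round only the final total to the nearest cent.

£87338.49

January 1 – June 16, 2007: 167 days at 4.2% → £3278000 × 4.2% × 167/365 = £62991.4849
June 17 – November 21, 2007: 158 days at 1.45% → £3278000 × 1.45% × 158/365 = £20575.0630
November 22 – December 31, 2007: 40 days at 1.05% → £3278000 × 1.05% × 40/365 = £3771.9452
Total = £87338.4932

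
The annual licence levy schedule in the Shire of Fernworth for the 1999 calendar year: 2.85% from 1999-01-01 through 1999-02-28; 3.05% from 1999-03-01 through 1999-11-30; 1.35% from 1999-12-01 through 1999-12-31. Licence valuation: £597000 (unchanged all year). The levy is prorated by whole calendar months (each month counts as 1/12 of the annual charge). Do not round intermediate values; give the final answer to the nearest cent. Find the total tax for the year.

£17163.75

1999-01-01 to 1999-02-28: 2 months at 2.85% → £597000 × 2.85% × 2/12 = £2835.7500
1999-03-01 to 1999-11-30: 9 months at 3.05% → £597000 × 3.05% × 9/12 = £13656.3750
1999-12-01 to 1999-12-31: 1 month at 1.35% → £597000 × 1.35% × 1/12 = £671.6250
Total = £17163.7500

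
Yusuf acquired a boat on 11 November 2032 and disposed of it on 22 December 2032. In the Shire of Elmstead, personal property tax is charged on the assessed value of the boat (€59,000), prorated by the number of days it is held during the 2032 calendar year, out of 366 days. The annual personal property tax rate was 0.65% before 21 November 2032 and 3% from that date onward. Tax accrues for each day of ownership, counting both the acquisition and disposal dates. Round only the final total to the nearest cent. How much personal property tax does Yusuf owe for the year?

11 November – 20 November 2032: 10 days at 0.65% → €59,000 × 0.65% × 10/366 = €10.4781
21 November – 22 December 2032: 32 days at 3% → €59,000 × 3% × 32/366 = €154.7541
Total = €165.2322

€165.23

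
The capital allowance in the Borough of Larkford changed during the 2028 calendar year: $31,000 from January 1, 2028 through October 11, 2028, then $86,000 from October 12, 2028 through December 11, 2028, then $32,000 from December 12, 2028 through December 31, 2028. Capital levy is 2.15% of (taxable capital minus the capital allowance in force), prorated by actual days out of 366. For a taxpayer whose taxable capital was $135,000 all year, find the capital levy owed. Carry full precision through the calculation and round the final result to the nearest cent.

$2,037.74

January 1 – October 11, 2028: 285 days, exemption $31,000 → ($135,000 − $31,000) × 2.15% × 285/366 = $1,741.1475
October 12 – December 11, 2028: 61 days, exemption $86,000 → ($135,000 − $86,000) × 2.15% × 61/366 = $175.5833
December 12 – December 31, 2028: 20 days, exemption $32,000 → ($135,000 − $32,000) × 2.15% × 20/366 = $121.0109
Total = $2,037.7418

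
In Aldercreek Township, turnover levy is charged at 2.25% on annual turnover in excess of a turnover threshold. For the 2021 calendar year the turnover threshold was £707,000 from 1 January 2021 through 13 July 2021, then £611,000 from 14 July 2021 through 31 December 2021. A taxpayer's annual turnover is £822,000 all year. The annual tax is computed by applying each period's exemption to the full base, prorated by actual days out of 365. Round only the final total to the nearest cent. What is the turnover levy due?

1 January – 13 July 2021: 194 days, exemption £707,000 → (£822,000 − £707,000) × 2.25% × 194/365 = £1,375.2740
14 July – 31 December 2021: 171 days, exemption £611,000 → (£822,000 − £611,000) × 2.25% × 171/365 = £2,224.1712
Total = £3,599.4452

£3,599.45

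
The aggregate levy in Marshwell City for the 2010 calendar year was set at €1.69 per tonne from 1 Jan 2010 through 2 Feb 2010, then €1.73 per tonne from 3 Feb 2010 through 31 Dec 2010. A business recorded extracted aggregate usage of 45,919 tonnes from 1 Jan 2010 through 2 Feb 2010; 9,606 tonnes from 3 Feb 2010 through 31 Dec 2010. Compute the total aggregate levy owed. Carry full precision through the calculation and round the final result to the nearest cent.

€94,221.49

1 Jan – 2 Feb 2010: 45,919 tonnes at €1.69/tonne → €77,603.11
3 Feb – 31 Dec 2010: 9,606 tonnes at €1.73/tonne → €16,618.38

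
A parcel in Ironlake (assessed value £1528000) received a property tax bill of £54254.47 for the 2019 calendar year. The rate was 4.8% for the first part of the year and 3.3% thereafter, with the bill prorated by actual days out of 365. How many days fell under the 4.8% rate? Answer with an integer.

61 days

Let d = days at the first rate; then 365 − d days at the second rate.
£1528000 × [4.8%·d + 3.3%·(365−d)] / 365 = £54254.47
Solving gives d = 61, so the new rate took effect on March 3, 2019.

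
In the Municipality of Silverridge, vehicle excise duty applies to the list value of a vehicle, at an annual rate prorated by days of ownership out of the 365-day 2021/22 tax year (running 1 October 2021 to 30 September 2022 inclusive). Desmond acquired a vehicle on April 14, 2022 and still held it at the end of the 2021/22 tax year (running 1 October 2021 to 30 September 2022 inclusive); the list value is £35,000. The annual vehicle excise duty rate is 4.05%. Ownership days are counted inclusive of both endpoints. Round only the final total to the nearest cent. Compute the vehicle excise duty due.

Days held (April 14 – September 30, 2022): 170 out of 365
Tax = £35,000 × 4.05% × 170/365 = £660.2055

£660.21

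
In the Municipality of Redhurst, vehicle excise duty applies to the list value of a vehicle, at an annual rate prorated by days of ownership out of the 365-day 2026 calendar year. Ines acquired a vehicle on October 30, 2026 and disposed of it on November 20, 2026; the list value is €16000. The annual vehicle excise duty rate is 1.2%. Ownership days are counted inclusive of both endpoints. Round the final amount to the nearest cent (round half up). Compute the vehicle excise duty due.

Days held (October 30 – November 20, 2026): 22 out of 365
Tax = €16000 × 1.2% × 22/365 = €11.5726

€11.57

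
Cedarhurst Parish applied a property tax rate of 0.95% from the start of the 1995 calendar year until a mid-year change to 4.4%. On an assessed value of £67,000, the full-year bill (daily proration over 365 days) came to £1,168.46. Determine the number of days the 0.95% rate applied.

281 days

Let d = days at the first rate; then 365 − d days at the second rate.
£67,000 × [0.95%·d + 4.4%·(365−d)] / 365 = £1,168.46
Solving gives d = 281, so the new rate took effect on 9 October 1995.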